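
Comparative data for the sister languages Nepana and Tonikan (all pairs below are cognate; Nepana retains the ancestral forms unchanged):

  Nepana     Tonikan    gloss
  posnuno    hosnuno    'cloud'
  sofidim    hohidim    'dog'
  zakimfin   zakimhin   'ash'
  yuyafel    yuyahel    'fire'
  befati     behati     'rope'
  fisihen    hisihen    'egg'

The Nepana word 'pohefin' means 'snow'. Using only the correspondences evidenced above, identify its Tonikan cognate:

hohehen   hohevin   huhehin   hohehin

posnuno ~ hosnuno — Nepana p corresponds to Tonikan h word-initially before a back vowel.
sofidim ~ hohidim — Nepana f corresponds to Tonikan h between vowels (before a front vowel).
Applying these to Nepana 'pohefin':
  pohefin → hohefin   (p→h word-initially before a back vowel)
  hohefin → hohehin   (f→h between vowels (before a front vowel))
So the Tonikan cognate is 'hohehin'.

hohehin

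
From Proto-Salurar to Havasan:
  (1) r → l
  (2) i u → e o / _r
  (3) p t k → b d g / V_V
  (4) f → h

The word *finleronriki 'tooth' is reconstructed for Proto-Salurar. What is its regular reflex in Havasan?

hinlelonligi

Havasan: *finleronriki > finlelonliki > finlelonligi > hinlelonligi  (by unconditioned shift, intervocalic voicing, unconditioned shift)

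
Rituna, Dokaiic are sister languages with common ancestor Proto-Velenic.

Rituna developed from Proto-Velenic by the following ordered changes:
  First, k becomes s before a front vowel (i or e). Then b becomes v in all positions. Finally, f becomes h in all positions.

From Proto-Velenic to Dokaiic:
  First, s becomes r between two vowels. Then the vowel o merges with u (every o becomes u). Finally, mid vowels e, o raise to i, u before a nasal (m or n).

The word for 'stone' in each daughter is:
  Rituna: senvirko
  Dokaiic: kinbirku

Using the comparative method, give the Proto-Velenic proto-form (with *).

Position 2: Rituna has e, Dokaiic has i. Rituna preserves e here (none of its changes turn any other segment into e), so the proto-segment is *e.
Position 4: Rituna has v, Dokaiic has b. Dokaiic preserves b here (none of its changes turn any other segment into b), so the proto-segment is *b.
Verify the candidate proto-form against each daughter:
Rituna: *kenbirko
  kenbirko → senbirko   [palatalisation]
  senbirko → senvirko   [unconditioned shift]
  senvirko (rule 3 does not apply)
  giving Rituna senvirko.
Dokaiic: start from *kenbirko.
  rule 1: no change — kenbirko
  rule 2 (vowel merger): kenbirko → kenbirku
  rule 3 (pre-nasal raising): kenbirku → kinbirku
  ⇒ Dokaiic kinbirku
Only *kenbirko yields all of Rituna senvirko, Dokaiic kinbirku.

*kenbirko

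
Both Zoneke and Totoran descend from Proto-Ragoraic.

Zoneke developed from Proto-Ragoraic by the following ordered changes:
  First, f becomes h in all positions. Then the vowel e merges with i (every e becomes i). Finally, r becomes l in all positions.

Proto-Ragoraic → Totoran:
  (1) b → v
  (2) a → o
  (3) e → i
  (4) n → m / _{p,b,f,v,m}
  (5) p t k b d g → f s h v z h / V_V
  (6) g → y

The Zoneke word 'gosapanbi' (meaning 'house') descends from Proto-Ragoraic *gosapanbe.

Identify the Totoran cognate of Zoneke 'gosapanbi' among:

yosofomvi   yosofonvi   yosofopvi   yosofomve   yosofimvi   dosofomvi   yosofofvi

yosofomvi

Totoran: *gosapanbe > gosapanve > gosoponve > gosoponvi > gosopomvi > gosofomvi > yosofomvi  (by unconditioned shift, vowel merger, vowel merger, nasal place assimilation, intervocalic lenition, unconditioned shift)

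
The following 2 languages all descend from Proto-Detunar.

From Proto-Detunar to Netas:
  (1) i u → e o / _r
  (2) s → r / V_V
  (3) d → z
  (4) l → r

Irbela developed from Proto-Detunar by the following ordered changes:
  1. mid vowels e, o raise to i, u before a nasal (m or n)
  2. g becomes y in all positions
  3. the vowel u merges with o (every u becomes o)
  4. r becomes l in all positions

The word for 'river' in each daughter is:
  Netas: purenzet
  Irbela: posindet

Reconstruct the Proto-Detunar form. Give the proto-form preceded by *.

Position 4: Netas has e, Irbela has i. Taking the neighbouring segments as reconstructed: Netas e can only go back to *e; Irbela i could go back to *e or *i — the one source consistent with every daughter is *e.
Position 3: Netas has r, Irbela has s. Irbela preserves s here (none of its changes turn any other segment into s), so the proto-segment is *s.
This points to *pusendet. Verify forward in each daughter:
Netas: *pusendet
  pusendet (rule 1 does not apply)
  pusendet → purendet   [rhotacism]
  purendet → purenzet   [unconditioned shift]
  purenzet (rule 4 does not apply)
  giving Netas purenzet.
Irbela: *pusendet > pusindet > posindet  (by pre-nasal raising, vowel merger)
Only *pusendet yields all of Netas purenzet, Irbela posindet.

*pusendet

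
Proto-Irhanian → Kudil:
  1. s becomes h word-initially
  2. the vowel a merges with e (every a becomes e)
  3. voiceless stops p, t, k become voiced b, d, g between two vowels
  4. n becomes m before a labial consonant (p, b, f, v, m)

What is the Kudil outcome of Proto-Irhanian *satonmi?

Kudil: start from *satonmi.
  rule 1 (debuccalisation): satonmi → hatonmi
  rule 2 (vowel merger): hatonmi → hetonmi
  rule 3 (intervocalic voicing): hetonmi → hedonmi
  rule 4 (nasal place assimilation): hedonmi → hedommi
  ⇒ Kudil hedommi

hedommi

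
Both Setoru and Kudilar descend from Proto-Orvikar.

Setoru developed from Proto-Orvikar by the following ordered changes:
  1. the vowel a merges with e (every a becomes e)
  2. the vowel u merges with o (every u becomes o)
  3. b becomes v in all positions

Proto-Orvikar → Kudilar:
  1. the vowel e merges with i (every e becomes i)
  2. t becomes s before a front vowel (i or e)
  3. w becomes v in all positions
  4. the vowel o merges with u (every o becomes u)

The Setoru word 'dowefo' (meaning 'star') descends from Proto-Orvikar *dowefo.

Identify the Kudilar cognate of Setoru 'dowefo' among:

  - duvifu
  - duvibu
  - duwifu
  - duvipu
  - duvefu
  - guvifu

duvifu

Kudilar: *dowefo > dowifo > dovifo > duvifu  (by vowel merger, unconditioned shift, vowel merger)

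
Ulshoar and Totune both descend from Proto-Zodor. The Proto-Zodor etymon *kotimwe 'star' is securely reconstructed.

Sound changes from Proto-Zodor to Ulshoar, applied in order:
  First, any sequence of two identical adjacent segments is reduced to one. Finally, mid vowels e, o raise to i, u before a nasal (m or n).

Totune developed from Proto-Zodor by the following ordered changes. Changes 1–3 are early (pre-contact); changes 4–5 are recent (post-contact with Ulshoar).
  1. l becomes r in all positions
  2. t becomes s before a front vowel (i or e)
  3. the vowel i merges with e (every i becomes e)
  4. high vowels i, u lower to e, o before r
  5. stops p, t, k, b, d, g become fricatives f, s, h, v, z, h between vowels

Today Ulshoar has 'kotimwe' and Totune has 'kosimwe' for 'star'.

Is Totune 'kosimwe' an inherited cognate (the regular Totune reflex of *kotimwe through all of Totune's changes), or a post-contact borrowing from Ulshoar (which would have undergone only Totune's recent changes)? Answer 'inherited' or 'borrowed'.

borrowed

If inherited, *kotimwe would pass through all of Totune's changes:
Totune: *kotimwe > kosimwe > kosemwe  (by palatalisation, vowel merger)
If borrowed from Ulshoar 'kotimwe' after the early changes, it would undergo only the recent ones:
  rule 4 (pre-rhotic lowering): no change (kotimwe)
  rule 5 (intervocalic lenition): kotimwe → kosimwe
  ⇒ as a loan: kosimwe
Totune 'kosimwe' matches the loan outcome 'kosimwe', not the inherited 'kosemwe' — it skipped the early Totune changes, so it was borrowed from Ulshoar.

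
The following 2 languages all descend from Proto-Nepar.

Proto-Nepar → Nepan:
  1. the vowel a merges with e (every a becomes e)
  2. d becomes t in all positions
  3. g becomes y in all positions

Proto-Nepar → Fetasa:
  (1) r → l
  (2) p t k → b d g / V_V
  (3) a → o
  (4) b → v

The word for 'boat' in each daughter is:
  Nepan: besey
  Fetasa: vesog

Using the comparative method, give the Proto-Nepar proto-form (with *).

*besag

Position 5: Nepan has y, Fetasa has g. Taking the neighbouring segments as reconstructed: Nepan y could go back to *g or *y; Fetasa g can only go back to *g — the one source consistent with every daughter is *g.
Position 1: Nepan has b, Fetasa has v. Nepan preserves b here (none of its changes turn any other segment into b), so the proto-segment is *b.
Verify the candidate proto-form against each daughter:
Nepan: *besag
  besag → beseg   [vowel merger]
  beseg (rule 2 does not apply)
  beseg → besey   [unconditioned shift]
  giving Nepan besey.
Fetasa: *besag > besog > vesog  (by vowel merger, unconditioned shift)
No other proto-form is consistent with every reflex, so the reconstruction is *besag.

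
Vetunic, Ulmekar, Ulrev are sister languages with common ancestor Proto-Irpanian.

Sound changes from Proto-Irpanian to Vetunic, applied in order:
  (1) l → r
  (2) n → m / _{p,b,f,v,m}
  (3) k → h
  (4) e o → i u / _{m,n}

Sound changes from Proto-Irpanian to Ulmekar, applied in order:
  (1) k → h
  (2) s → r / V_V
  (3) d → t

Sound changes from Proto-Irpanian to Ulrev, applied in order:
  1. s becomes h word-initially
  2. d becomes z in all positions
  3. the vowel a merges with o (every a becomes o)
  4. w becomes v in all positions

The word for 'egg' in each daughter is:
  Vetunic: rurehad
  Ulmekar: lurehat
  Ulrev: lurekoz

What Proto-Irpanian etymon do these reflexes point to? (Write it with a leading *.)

*lurekad

Position 1: Vetunic has r, Ulmekar has l, Ulrev has l. Ulmekar preserves l here (none of its changes turn any other segment into l), so the proto-segment is *l.
Position 7: Vetunic has d, Ulmekar has t, Ulrev has z. Vetunic preserves d here (none of its changes turn any other segment into d), so the proto-segment is *d.
Verify the candidate proto-form against each daughter:
Vetunic: *lurekad
  lurekad → rurekad   [unconditioned shift]
  rurekad (rule 2 does not apply)
  rurekad → rurehad   [unconditioned shift]
  rurehad (rule 4 does not apply)
  giving Vetunic rurehad.
Ulmekar: *lurekad
  lurekad → lurehad   [unconditioned shift]
  lurehad (rule 2 does not apply)
  lurehad → lurehat   [unconditioned shift]
  giving Ulmekar lurehat.
Ulrev: start from *lurekad.
  rule 1: no change — lurekad
  rule 2 (unconditioned shift): lurekad → lurekaz
  rule 3 (vowel merger): lurekaz → lurekoz
  rule 4: no change — lurekoz
  ⇒ Ulrev lurekoz
*lurekad is the unique common source.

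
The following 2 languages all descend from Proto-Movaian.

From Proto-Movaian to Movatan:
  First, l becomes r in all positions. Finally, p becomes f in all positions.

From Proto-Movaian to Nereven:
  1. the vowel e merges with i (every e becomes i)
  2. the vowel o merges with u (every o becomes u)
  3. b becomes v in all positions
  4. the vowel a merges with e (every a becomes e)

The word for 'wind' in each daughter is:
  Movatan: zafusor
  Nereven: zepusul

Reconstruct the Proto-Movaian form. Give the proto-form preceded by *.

*zapusol

Position 2: Movatan has a, Nereven has e. Movatan preserves a here (none of its changes turn any other segment into a), so the proto-segment is *a.
Position 6: Movatan has o, Nereven has u. Movatan preserves o here (none of its changes turn any other segment into o), so the proto-segment is *o.
Position 3: Movatan has f, Nereven has p. Nereven preserves p here (none of its changes turn any other segment into p), so the proto-segment is *p.
This points to *zapusol. Verify forward in each daughter:
Movatan: *zapusol
  zapusol → zapusor   [unconditioned shift]
  zapusor → zafusor   [unconditioned shift]
  giving Movatan zafusor.
Nereven: *zapusol
  zapusol (rule 1 does not apply)
  zapusol → zapusul   [vowel merger]
  zapusul (rule 3 does not apply)
  zapusul → zepusul   [vowel merger]
  giving Nereven zepusul.
Only *zapusol yields all of Movatan zafusor, Nereven zepusul.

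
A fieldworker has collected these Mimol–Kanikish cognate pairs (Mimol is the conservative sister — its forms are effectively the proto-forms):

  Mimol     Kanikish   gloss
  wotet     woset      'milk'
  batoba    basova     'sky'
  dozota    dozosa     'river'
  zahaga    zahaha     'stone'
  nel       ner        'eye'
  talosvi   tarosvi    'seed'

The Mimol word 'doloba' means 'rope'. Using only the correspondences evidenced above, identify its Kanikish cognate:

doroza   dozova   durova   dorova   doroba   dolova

dorova

talosvi ~ tarosvi — Mimol l corresponds to Kanikish r between vowels (before a back vowel).
batoba ~ basova — Mimol b corresponds to Kanikish v between vowels (before a back vowel).
Applying these to Mimol 'doloba':
  doloba → doroba   (l→r between vowels (before a back vowel))
  doroba → dorova   (b→v between vowels (before a back vowel))
So the Kanikish cognate is 'dorova'.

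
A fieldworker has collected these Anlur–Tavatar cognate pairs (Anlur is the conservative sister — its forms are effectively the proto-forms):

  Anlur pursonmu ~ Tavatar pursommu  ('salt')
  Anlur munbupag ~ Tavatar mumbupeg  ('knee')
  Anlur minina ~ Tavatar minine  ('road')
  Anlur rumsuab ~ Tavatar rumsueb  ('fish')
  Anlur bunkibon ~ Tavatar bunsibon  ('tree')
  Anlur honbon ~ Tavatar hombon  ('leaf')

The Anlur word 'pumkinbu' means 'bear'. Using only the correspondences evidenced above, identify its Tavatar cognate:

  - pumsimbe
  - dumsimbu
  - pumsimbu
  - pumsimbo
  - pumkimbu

bunkibon ~ bunsibon — Anlur k corresponds to Tavatar s after a consonant, before a front vowel.
munbupag ~ mumbupeg, honbon ~ hombon — Anlur n corresponds to Tavatar m after a vowel, before a labial obstruent.
Applying these to Anlur 'pumkinbu':
  pumkinbu → pumsinbu   (k→s after a consonant, before a front vowel)
  pumsinbu → pumsimbu   (n→m after a vowel, before a labial obstruent)
So the Tavatar cognate is 'pumsimbu'.

pumsimbu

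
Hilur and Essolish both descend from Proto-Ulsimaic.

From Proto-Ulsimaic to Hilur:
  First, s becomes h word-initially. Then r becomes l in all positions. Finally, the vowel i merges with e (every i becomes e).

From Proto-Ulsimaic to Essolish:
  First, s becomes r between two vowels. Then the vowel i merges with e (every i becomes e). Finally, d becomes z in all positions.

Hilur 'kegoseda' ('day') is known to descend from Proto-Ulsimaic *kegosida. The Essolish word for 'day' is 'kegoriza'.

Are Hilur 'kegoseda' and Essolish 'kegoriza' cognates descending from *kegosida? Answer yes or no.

no

Derive the expected Essolish reflex of *kegosida:
Essolish: start from *kegosida.
  rule 1 (rhotacism): kegosida → kegorida
  rule 2 (vowel merger): kegorida → kegoreda
  rule 3 (unconditioned shift): kegoreda → kegoreza
  ⇒ Essolish kegoreza
The regular Essolish reflex would be 'kegoreza', but the attested form is 'kegoriza'. The correspondence is irregular, so they are not cognates (the Essolish form has a different source).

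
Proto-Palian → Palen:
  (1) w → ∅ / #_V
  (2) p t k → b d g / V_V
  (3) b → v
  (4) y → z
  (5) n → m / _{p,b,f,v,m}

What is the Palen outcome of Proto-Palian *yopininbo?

Palen: start from *yopininbo.
  rule 1: no change — yopininbo
  rule 2 (intervocalic voicing): yopininbo → yobininbo
  rule 3 (unconditioned shift): yobininbo → yovininvo
  rule 4 (unconditioned shift): yovininvo → zovininvo
  rule 5 (nasal place assimilation): zovininvo → zovinimvo
  ⇒ Palen zovinimvo

zovinimvo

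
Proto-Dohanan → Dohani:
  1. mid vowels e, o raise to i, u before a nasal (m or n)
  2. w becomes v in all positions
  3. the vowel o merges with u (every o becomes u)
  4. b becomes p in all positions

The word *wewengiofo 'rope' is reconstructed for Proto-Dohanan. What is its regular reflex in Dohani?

vevingiufu

Dohani: *wewengiofo
  wewengiofo → wewingiofo   [pre-nasal raising]
  wewingiofo → vevingiofo   [unconditioned shift]
  vevingiofo → vevingiufu   [vowel merger]
  vevingiufu (rule 4 does not apply)
  giving Dohani vevingiufu.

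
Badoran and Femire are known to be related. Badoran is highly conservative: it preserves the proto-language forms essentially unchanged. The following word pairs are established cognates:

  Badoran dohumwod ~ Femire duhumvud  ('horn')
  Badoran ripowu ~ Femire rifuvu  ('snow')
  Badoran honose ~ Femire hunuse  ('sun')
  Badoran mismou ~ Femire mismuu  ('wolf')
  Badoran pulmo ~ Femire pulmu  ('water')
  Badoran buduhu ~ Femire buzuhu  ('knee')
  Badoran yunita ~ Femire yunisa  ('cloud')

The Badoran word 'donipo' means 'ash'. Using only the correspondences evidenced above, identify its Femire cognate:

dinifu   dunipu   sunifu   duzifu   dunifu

honose ~ hunuse — Badoran o corresponds to Femire u after a consonant, before a nasal.
ripowu ~ rifuvu — Badoran p corresponds to Femire f between vowels (before a back vowel).
pulmo ~ pulmu — Badoran o corresponds to Femire u word-finally.
Applying these to Badoran 'donipo':
  donipo → dunipo   (o→u after a consonant, before a nasal)
  dunipo → dunifo   (p→f between vowels (before a back vowel))
  dunifo → dunifu   (o→u word-finally)
So the Femire cognate is 'dunifu'.

dunifu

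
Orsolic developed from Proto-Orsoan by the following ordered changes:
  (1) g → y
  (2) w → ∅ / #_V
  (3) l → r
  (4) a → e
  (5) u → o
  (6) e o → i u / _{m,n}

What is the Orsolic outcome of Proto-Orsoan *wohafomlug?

ohefumroy

Orsolic: *wohafomlug
  wohafomlug → wohafomluy   [unconditioned shift]
  wohafomluy → ohafomluy   [glide loss]
  ohafomluy → ohafomruy   [unconditioned shift]
  ohafomruy → ohefomruy   [vowel merger]
  ohefomruy → ohefomroy   [vowel merger]
  ohefomroy → ohefumroy   [pre-nasal raising]
  giving Orsolic ohefumroy.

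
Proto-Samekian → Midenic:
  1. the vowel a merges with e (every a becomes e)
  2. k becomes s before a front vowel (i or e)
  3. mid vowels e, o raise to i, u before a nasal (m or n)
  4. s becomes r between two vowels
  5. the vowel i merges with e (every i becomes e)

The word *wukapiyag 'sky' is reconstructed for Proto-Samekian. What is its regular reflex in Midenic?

Midenic: *wukapiyag > wukepiyeg > wusepiyeg > wurepiyeg > wurepeyeg  (by vowel merger, palatalisation, rhotacism, vowel merger)

wurepeyeg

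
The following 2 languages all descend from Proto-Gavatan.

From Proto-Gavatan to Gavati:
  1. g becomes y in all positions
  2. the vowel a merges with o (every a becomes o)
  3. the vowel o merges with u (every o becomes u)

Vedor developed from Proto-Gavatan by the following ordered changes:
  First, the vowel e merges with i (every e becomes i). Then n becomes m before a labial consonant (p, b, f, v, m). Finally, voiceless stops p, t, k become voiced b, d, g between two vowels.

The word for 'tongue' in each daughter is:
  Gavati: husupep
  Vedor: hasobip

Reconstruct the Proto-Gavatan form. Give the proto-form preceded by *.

*hasopep

Position 6: Gavati has e, Vedor has i. Gavati preserves e here (none of its changes turn any other segment into e), so the proto-segment is *e.
Position 4: Gavati has u, Vedor has o. Vedor preserves o here (none of its changes turn any other segment into o), so the proto-segment is *o.
Verify the candidate proto-form against each daughter:
Gavati: *hasopep
  hasopep (rule 1 does not apply)
  hasopep → hosopep   [vowel merger]
  hosopep → husupep   [vowel merger]
  giving Gavati husupep.
Vedor: start from *hasopep.
  rule 1 (vowel merger): hasopep → hasopip
  rule 2: no change — hasopip
  rule 3 (intervocalic voicing): hasopip → hasobip
  ⇒ Vedor hasobip
No other proto-form is consistent with every reflex, so the reconstruction is *hasopep.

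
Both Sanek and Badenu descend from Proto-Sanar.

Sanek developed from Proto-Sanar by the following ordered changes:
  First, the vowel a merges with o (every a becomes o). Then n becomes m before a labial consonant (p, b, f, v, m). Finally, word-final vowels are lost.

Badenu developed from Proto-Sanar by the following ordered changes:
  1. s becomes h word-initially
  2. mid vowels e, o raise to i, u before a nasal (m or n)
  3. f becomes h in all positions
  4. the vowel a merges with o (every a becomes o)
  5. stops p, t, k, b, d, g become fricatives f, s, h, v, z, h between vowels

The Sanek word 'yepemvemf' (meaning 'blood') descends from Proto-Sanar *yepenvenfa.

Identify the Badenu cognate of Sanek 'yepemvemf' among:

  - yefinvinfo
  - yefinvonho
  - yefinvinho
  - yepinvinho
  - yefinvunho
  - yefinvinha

yefinvinho

Badenu: start from *yepenvenfa.
  rule 1: no change — yepenvenfa
  rule 2 (pre-nasal raising): yepenvenfa → yepinvinfa
  rule 3 (unconditioned shift): yepinvinfa → yepinvinha
  rule 4 (vowel merger): yepinvinha → yepinvinho
  rule 5 (intervocalic lenition): yepinvinho → yefinvinho
  ⇒ Badenu yefinvinho
The other candidates each miss or misapply at least one Badenu change.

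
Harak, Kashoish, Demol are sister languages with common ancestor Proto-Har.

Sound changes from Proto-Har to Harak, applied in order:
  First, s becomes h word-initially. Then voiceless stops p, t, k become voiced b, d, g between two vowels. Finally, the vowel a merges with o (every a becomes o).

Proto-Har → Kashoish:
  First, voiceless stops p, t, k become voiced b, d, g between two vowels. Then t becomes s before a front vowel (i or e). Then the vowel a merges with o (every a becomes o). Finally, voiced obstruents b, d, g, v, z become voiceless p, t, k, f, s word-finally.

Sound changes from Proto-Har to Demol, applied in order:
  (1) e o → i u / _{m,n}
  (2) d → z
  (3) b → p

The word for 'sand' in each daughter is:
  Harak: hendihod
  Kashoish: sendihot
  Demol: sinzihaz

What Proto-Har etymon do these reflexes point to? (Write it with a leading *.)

*sendihad

Position 7: Harak has o, Kashoish has o, Demol has a. Demol preserves a here (none of its changes turn any other segment into a), so the proto-segment is *a.
Position 4: Harak has d, Kashoish has d, Demol has z. Taking the neighbouring segments as reconstructed: Harak d can only go back to *d; Kashoish d can only go back to *d; Demol z could go back to *d or *z — the one source consistent with every daughter is *d.
Position 2: Harak has e, Kashoish has e, Demol has i. Harak preserves e here (none of its changes turn any other segment into e), so the proto-segment is *e.
This points to *sendihad. Verify forward in each daughter:
Harak: *sendihad > hendihad > hendihod  (by debuccalisation, vowel merger)
Kashoish: *sendihad > sendihod > sendihot  (by vowel merger, final devoicing)
Demol: start from *sendihad.
  rule 1 (pre-nasal raising): sendihad → sindihad
  rule 2 (unconditioned shift): sindihad → sinzihaz
  rule 3: no change — sinzihaz
  ⇒ Demol sinzihaz
*sendihad is the unique common source.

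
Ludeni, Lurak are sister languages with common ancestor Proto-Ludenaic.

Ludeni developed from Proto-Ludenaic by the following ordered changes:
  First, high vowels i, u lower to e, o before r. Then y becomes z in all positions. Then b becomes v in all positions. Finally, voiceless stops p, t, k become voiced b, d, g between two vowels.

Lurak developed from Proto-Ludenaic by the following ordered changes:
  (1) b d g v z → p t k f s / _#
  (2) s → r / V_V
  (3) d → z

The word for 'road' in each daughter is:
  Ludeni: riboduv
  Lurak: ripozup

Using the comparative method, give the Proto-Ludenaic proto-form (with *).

Position 3: Ludeni has b, Lurak has p. In Ludeni, b can only continue *p, so the proto-segment is *p.
Position 5: Ludeni has d, Lurak has z. Taking the neighbouring segments as reconstructed: Ludeni d could go back to *t or *d; Lurak z could go back to *d or *z — the one source consistent with every daughter is *d.
Verify the candidate proto-form against each daughter:
Ludeni: *ripodub
  ripodub (rule 1 does not apply)
  ripodub (rule 2 does not apply)
  ripodub → ripoduv   [unconditioned shift]
  ripoduv → riboduv   [intervocalic voicing]
  giving Ludeni riboduv.
Lurak: start from *ripodub.
  rule 1 (final devoicing): ripodub → ripodup
  rule 2: no change — ripodup
  rule 3 (unconditioned shift): ripodup → ripozup
  ⇒ Lurak ripozup
*ripodub is the unique common source.

*ripodub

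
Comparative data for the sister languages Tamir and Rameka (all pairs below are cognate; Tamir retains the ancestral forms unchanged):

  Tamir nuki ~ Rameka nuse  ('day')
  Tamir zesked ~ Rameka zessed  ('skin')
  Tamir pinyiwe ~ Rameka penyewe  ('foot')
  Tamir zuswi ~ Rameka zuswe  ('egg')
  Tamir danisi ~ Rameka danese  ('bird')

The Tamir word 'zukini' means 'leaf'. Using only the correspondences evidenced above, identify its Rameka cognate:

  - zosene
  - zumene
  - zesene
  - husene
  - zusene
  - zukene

nuki ~ nuse — Tamir k corresponds to Rameka s between vowels (before a front vowel).
pinyiwe ~ penyewe — Tamir i corresponds to Rameka e after a consonant, before a nasal.
nuki ~ nuse, zuswi ~ zuswe — Tamir i corresponds to Rameka e word-finally.
Applying these to Tamir 'zukini':
  zukini → zusini   (k→s between vowels (before a front vowel))
  zusini → zuseni   (i→e after a consonant, before a nasal)
  zuseni → zusene   (i→e word-finally)
So the Rameka cognate is 'zusene'.

zusene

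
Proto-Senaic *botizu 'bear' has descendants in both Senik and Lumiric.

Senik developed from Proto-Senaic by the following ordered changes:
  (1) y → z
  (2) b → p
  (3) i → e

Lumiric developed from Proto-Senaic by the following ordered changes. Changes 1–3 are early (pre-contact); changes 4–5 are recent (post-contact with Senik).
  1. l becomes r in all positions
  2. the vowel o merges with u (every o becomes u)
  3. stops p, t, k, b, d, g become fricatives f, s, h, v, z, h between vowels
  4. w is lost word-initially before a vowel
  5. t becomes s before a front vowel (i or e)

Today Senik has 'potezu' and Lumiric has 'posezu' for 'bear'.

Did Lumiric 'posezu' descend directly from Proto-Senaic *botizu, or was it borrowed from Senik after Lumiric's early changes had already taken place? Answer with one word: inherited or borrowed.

borrowed

If inherited, *botizu would pass through all of Lumiric's changes:
Lumiric: start from *botizu.
  rule 1: no change — botizu
  rule 2 (vowel merger): botizu → butizu
  rule 3 (intervocalic lenition): butizu → busizu
  rule 4: no change — busizu
  rule 5: no change — busizu
  ⇒ Lumiric busizu
If borrowed from Senik 'potezu' after the early changes, it would undergo only the recent ones:
  rule 4 (glide loss): no change (potezu)
  rule 5 (palatalisation): potezu → posezu
  ⇒ as a loan: posezu
Lumiric 'posezu' matches the loan outcome 'posezu', not the inherited 'busizu' — it skipped the early Lumiric changes, so it was borrowed from Senik.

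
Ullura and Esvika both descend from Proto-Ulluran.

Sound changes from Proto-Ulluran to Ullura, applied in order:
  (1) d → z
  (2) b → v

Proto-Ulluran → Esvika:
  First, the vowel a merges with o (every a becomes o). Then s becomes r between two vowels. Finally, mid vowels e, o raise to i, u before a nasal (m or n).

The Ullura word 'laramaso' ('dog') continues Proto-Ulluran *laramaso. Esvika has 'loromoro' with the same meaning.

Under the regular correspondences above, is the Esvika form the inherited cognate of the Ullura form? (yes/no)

Derive the expected Esvika reflex of *laramaso:
Esvika: *laramaso
  laramaso → loromoso   [vowel merger]
  loromoso → loromoro   [rhotacism]
  loromoro → lorumoro   [pre-nasal raising]
  giving Esvika lorumoro.
The regular Esvika reflex would be 'lorumoro', but the attested form is 'loromoro'. The correspondence is irregular, so they are not cognates (the Esvika form has a different source).

no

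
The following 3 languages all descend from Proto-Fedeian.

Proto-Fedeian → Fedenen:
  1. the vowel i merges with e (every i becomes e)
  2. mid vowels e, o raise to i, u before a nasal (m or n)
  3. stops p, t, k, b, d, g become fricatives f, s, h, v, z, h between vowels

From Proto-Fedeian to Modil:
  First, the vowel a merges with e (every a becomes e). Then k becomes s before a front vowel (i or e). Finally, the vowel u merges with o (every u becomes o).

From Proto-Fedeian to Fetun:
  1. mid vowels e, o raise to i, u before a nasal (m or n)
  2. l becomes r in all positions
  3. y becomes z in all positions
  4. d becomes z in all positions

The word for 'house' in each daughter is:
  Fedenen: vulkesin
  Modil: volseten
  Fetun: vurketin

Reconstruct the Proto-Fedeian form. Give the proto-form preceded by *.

*vulketen

Position 6: Fedenen has s, Modil has t, Fetun has t. Modil preserves t here (none of its changes turn any other segment into t), so the proto-segment is *t.
Position 3: Fedenen has l, Modil has l, Fetun has r. Fedenen preserves l here (none of its changes turn any other segment into l), so the proto-segment is *l.
Position 4: Fedenen has k, Modil has s, Fetun has k. Fedenen preserves k here (none of its changes turn any other segment into k), so the proto-segment is *k.
This points to *vulketen. Verify forward in each daughter:
Fedenen: *vulketen > vulketin > vulkesin  (by pre-nasal raising, intervocalic lenition)
Modil: *vulketen > vulseten > volseten  (by palatalisation, vowel merger)
Fetun: *vulketen > vulketin > vurketin  (by pre-nasal raising, unconditioned shift)
*vulketen is the unique common source.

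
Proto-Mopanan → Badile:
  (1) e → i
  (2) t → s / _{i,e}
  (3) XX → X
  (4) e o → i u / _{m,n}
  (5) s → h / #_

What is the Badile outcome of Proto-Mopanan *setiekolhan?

hisikolhan

Badile: *setiekolhan > sitiikolhan > sisiikolhan > sisikolhan > hisikolhan  (by vowel merger, palatalisation, degemination, debuccalisation)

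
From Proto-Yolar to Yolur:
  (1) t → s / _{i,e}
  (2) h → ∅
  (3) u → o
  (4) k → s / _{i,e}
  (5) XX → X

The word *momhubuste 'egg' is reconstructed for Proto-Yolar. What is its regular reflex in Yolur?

momobose

Yolur: *momhubuste
  momhubuste → momhubusse   [palatalisation]
  momhubusse → momubusse   [h-loss]
  momubusse → momobosse   [vowel merger]
  momobosse (rule 4 does not apply)
  momobosse → momobose   [degemination]
  giving Yolur momobose.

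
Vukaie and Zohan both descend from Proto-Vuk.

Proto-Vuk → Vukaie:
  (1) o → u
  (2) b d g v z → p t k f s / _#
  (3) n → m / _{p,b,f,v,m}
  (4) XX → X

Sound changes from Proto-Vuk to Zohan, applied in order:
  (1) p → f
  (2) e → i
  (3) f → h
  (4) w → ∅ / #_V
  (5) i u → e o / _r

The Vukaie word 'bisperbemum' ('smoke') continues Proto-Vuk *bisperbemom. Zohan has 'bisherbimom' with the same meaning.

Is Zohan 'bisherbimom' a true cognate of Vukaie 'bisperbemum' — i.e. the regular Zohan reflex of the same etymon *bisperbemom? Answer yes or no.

yes

Derive the expected Zohan reflex of *bisperbemom:
Zohan: start from *bisperbemom.
  rule 1 (unconditioned shift): bisperbemom → bisferbemom
  rule 2 (vowel merger): bisferbemom → bisfirbimom
  rule 3 (unconditioned shift): bisfirbimom → bishirbimom
  rule 4: no change — bishirbimom
  rule 5 (pre-rhotic lowering): bishirbimom → bisherbimom
  ⇒ Zohan bisherbimom
Zohan 'bisherbimom' matches the regular reflex exactly, so the pair is cognate.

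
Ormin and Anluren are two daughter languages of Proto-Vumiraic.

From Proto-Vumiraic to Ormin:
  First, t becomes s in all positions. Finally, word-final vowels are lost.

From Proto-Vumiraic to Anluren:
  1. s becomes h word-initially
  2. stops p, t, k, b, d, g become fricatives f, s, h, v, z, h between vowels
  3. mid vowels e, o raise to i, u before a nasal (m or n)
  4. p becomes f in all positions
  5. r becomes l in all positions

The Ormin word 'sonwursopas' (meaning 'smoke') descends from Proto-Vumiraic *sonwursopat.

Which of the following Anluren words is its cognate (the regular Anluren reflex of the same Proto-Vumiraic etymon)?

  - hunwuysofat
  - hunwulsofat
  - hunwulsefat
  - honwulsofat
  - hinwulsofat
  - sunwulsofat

hunwulsofat

Anluren: *sonwursopat > honwursopat > honwursofat > hunwursofat > hunwulsofat  (by debuccalisation, intervocalic lenition, pre-nasal raising, unconditioned shift)
Only 'hunwulsofat' matches the regular Anluren development of *sonwursopat.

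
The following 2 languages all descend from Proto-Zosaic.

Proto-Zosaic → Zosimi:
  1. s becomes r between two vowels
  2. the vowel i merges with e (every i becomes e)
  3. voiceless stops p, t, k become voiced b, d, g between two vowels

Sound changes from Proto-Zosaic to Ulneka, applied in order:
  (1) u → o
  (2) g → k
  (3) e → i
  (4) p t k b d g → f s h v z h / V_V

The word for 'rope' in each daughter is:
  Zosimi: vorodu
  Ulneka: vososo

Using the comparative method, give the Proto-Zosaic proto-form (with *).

*vosotu

Position 6: Zosimi has u, Ulneka has o. Zosimi preserves u here (none of its changes turn any other segment into u), so the proto-segment is *u.
Position 5: Zosimi has d, Ulneka has s. Taking the neighbouring segments as reconstructed: Zosimi d could go back to *t or *d; Ulneka s could go back to *t or *s — the one source consistent with every daughter is *t.
Position 3: Zosimi has r, Ulneka has s. Taking the neighbouring segments as reconstructed: Zosimi r could go back to *s or *r; Ulneka s could go back to *t or *s — the one source consistent with every daughter is *s.
The remaining positions agree across the daughters. Check the candidate against every language:
Zosimi: start from *vosotu.
  rule 1 (rhotacism): vosotu → vorotu
  rule 2: no change — vorotu
  rule 3 (intervocalic voicing): vorotu → vorodu
  ⇒ Zosimi vorodu
Ulneka: *vosotu > vosoto > vososo  (by vowel merger, intervocalic lenition)
No other proto-form is consistent with every reflex, so the reconstruction is *vosotu.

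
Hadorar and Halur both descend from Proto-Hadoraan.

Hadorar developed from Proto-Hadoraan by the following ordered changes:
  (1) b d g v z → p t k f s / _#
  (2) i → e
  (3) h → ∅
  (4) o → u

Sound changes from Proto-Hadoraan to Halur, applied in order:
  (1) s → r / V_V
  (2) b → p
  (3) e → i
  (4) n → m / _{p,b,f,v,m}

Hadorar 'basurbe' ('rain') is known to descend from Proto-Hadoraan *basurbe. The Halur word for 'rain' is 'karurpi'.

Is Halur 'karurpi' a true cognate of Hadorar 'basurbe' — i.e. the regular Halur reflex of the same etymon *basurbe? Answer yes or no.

no

Derive the expected Halur reflex of *basurbe:
Halur: *basurbe > barurbe > parurpe > parurpi  (by rhotacism, unconditioned shift, vowel merger)
The regular Halur reflex would be 'parurpi', but the attested form is 'karurpi'. The correspondence is irregular, so they are not cognates (the Halur form has a different source).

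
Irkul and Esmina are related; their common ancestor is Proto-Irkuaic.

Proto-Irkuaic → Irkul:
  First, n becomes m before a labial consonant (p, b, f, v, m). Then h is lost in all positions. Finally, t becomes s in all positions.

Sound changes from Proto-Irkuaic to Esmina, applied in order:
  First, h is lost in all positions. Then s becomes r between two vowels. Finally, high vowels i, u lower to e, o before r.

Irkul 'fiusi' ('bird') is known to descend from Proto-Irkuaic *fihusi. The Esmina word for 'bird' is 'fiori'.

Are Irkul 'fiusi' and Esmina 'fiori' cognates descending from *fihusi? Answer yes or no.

yes

Derive the expected Esmina reflex of *fihusi:
Esmina: start from *fihusi.
  rule 1 (h-loss): fihusi → fiusi
  rule 2 (rhotacism): fiusi → fiuri
  rule 3 (pre-rhotic lowering): fiuri → fiori
  ⇒ Esmina fiori
Esmina 'fiori' matches the regular reflex exactly, so the pair is cognate.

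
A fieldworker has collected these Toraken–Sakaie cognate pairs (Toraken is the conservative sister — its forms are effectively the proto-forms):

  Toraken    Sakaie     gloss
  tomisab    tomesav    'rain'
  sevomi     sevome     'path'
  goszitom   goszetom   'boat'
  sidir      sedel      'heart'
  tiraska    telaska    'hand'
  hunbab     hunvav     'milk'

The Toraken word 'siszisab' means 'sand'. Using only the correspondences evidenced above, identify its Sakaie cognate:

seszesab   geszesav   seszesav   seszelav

seszesav

tomisab ~ tomesav, goszitom ~ goszetom — Toraken i corresponds to Sakaie e after a consonant, before a consonant other than r, m, n, p, b, f, v.
tomisab ~ tomesav, hunbab ~ hunvav — Toraken b corresponds to Sakaie v word-finally.
Applying these to Toraken 'siszisab':
  siszisab → seszisab   (i→e after a consonant, before a consonant other than r, m, n, p, b, f, v)
  seszisab → seszesab   (i→e after a consonant, before a consonant other than r, m, n, p, b, f, v)
  seszesab → seszesav   (b→v word-finally)
So the Sakaie cognate is 'seszesav'.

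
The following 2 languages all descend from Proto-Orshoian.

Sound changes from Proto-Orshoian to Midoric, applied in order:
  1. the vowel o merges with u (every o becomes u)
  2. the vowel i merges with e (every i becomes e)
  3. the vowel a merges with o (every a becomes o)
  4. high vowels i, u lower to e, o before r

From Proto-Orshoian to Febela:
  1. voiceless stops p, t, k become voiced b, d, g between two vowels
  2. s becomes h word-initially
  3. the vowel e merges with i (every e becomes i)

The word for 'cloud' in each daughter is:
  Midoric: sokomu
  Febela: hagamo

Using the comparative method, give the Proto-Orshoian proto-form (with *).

*sakamo

Position 4: Midoric has o, Febela has a. Febela preserves a here (none of its changes turn any other segment into a), so the proto-segment is *a.
Position 2: Midoric has o, Febela has a. Febela preserves a here (none of its changes turn any other segment into a), so the proto-segment is *a.
Position 6: Midoric has u, Febela has o. Febela preserves o here (none of its changes turn any other segment into o), so the proto-segment is *o.
Continuing position by position gives *sakamo; check it forward:
Midoric: *sakamo > sakamu > sokomu  (by vowel merger, vowel merger)
Febela: *sakamo > sagamo > hagamo  (by intervocalic voicing, debuccalisation)
Only *sakamo yields all of Midoric sokomu, Febela hagamo.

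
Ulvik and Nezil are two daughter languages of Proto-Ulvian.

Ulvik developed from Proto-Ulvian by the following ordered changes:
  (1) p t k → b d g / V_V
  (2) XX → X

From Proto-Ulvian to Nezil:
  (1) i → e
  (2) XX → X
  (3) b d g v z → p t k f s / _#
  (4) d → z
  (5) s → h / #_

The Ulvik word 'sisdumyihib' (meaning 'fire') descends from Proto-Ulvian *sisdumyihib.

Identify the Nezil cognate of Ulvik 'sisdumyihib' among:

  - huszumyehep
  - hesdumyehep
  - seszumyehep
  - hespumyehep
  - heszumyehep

Nezil: *sisdumyihib > sesdumyeheb > sesdumyehep > seszumyehep > heszumyehep  (by vowel merger, final devoicing, unconditioned shift, debuccalisation)
The other candidates each miss or misapply at least one Nezil change.

heszumyehep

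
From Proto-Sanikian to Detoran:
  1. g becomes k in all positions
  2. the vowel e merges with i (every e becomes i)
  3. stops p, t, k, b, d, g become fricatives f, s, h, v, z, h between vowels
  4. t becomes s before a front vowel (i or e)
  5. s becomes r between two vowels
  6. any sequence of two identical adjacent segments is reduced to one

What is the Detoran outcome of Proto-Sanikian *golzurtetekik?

kolzursirihik

Detoran: start from *golzurtetekik.
  rule 1 (unconditioned shift): golzurtetekik → kolzurtetekik
  rule 2 (vowel merger): kolzurtetekik → kolzurtitikik
  rule 3 (intervocalic lenition): kolzurtitikik → kolzurtisihik
  rule 4 (palatalisation): kolzurtisihik → kolzursisihik
  rule 5 (rhotacism): kolzursisihik → kolzursirihik
  rule 6: no change — kolzursirihik
  ⇒ Detoran kolzursirihik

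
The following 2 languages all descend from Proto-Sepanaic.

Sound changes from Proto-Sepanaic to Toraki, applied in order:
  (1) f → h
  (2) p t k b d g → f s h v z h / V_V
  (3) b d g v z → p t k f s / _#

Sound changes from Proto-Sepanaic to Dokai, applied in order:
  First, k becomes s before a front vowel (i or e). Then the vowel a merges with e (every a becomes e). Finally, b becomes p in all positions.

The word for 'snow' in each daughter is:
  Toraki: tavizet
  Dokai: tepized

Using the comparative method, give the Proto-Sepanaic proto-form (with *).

Position 3: Toraki has v, Dokai has p. Taking the neighbouring segments as reconstructed: Toraki v could go back to *b or *v; Dokai p could go back to *p or *b — the one source consistent with every daughter is *b.
Position 7: Toraki has t, Dokai has d. Dokai preserves d here (none of its changes turn any other segment into d), so the proto-segment is *d.
Continuing position by position gives *tabized; check it forward:
Toraki: *tabized > tavized > tavizet  (by intervocalic lenition, final devoicing)
Dokai: *tabized > tebized > tepized  (by vowel merger, unconditioned shift)
*tabized is the unique common source.

*tabized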